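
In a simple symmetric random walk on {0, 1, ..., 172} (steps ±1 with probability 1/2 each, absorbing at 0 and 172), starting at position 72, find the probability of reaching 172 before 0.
P(hit 172 before 0) = 72/172 = 18/43

Let u_k = P(hit 172 before 0 | start at k). Then u_0 = 0, u_172 = 1, and u_k = u_{k-1}/2 + u_{k+1}/2 for 1 ≤ k ≤ 171. This harmonic recurrence is solved by u_k = k/172, giving u_72 = 72/172 = 18/43.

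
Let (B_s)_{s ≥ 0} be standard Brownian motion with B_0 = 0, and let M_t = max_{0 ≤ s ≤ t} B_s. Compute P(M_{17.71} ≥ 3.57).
P(M_{17.71} ≥ 3.57) = 2·P(B_{17.71} ≥ 3.57) = 2(1 − Φ(3.57/√17.71)) ≈ 0.3963

By the reflection principle for Brownian motion, P(M_t ≥ a) = 2 · P(B_t ≥ a) for a ≥ 0. Since B_t ~ N(0, t), P(B_t ≥ 3.57) = 1 − Φ(3.57/√t) = 1 − Φ(3.57/√17.71) = 1 − Φ(0.8483). So
  P(M_{17.71} ≥ 3.57) = 2(1 − Φ(0.8483)) ≈ 0.3963.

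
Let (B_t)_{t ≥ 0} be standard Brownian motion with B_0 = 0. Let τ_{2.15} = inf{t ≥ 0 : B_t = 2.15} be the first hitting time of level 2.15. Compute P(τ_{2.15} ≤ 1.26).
P(τ_{2.15} ≤ 1.26) = 2(1 − Φ(2.15/√1.26)) = 2(1 − Φ(1.9154)) ≈ 0.0554

By the reflection principle for standard BM, P(τ_b ≤ t) = 2 · P(B_t ≥ b). Since B_t ~ N(0, t), P(B_t ≥ 2.15) = 1 − Φ(2.15/√t) = 1 − Φ(2.15/√1.26) = 1 − Φ(1.9154) ≈ 0.02772. Doubling: P(τ_{2.15} ≤ 1.26) ≈ 2 · 0.02772 = 0.05544 ≈ 0.0554.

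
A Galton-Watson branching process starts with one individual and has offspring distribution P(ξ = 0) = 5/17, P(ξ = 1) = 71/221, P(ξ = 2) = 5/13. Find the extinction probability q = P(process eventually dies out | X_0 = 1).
q = 13/17

The pgf is f(s) = 5/17 + 71/221·s + 5/13·s². The extinction probability q is the smallest fixed point of f in [0, 1]. Setting s = f(s):
  5/13·s² + (71/221 − 1)·s + 5/17 = 0
  5/13·s² − (5/17 + 5/13)·s + 5/17 = 0
which factors as (s − 1)·(5/13·s − 5/17) = 0, giving roots s = 1 and s = (5/17)/(5/13) = 13/17.
Mean offspring μ = 71/221 + 2·5/13 = 241/221 > 1 (supercritical), so q < 1. The extinction probability is the smaller root: q = (5/17)/(5/13) = 13/17.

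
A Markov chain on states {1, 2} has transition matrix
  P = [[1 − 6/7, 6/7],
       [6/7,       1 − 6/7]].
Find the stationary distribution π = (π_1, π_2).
π_1 = 1/2, π_2 = 1/2

Solve πP = π with π_1 + π_2 = 1. From πP = π: π_1 · (1 − 6/7) + π_2 · 6/7 = π_1 ⇒ π_2 · 6/7 = π_1 · 6/7 ⇒ π_2/π_1 = (6/7)/(6/7) = 1. Together with π_1 + π_2 = 1:
  π_1 = (6/7)/(6/7 + 6/7) = (6/7)/(12/7) = 1/2,
  π_2 = (6/7)/(6/7 + 6/7) = (6/7)/(12/7) = 1/2.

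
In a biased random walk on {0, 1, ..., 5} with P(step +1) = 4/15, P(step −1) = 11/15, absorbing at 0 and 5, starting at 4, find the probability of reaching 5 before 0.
P(hit 5 before 0) = (1 − (11/4)^4) / (1 − (11/4)^5) = 8220/22861

Let u_k denote P(reach 5 before 0 | start at k). Boundary: u_0 = 0, u_5 = 1. Recurrence: u_k = 4/15·u_{k+1} + 11/15·u_{k-1} for 1 ≤ k ≤ 4. Try u_k = A + B·r^k with r = q/p = (11/15)/(4/15) = 11/4. Substitution satisfies the recurrence; boundary conditions give:
  u_k = (1 − r^k) / (1 − r^N) = (1 − (11/4)^4) / (1 − (11/4)^5) = 8220/22861.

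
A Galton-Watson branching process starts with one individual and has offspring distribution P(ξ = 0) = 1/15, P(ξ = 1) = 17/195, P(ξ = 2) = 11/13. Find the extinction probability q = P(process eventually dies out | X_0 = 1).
q = 13/165

The pgf is f(s) = 1/15 + 17/195·s + 11/13·s². The extinction probability q is the smallest fixed point of f in [0, 1]. Setting s = f(s):
  11/13·s² + (17/195 − 1)·s + 1/15 = 0
  11/13·s² − (1/15 + 11/13)·s + 1/15 = 0
which factors as (s − 1)·(11/13·s − 1/15) = 0, giving roots s = 1 and s = (1/15)/(11/13) = 13/165.
Mean offspring μ = 17/195 + 2·11/13 = 347/195 > 1 (supercritical), so q < 1. The extinction probability is the smaller root: q = (1/15)/(11/13) = 13/165.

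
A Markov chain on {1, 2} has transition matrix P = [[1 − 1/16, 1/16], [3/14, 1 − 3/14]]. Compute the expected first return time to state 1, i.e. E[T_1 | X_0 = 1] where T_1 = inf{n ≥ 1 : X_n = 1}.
E[T_1 | X_0 = 1] = 1/π_1 = 31/24

For an irreducible recurrent Markov chain with stationary distribution π, E[T_i | X_0 = i] = 1/π_i (Kac's formula). Here π_1 = (3/14)/(1/16 + 3/14) = (3/14)/(31/112) = 24/31, so E[T_1 | X_0 = 1] = 1/π_1 = (1/16 + 3/14)/(3/14) = (31/112)/(3/14) = 31/24.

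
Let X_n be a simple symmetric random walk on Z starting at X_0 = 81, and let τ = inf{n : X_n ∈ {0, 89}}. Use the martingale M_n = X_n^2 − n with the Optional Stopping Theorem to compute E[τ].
E[τ] = 648

M_n = X_n^2 − n is a martingale (since E[X_{n+1}^2 | F_n] = X_n^2 + 1). By OST (τ has finite mean in a bounded region), E[M_τ] = E[M_0] = X_0^2 − 0 = 81^2 = 6561. Also E[M_τ] = E[X_τ^2] − E[τ]. The walk exits at 0 or 89, with P(hit 89 first) = 81/89, so E[X_τ^2] = 89^2 · 81/89 + 0 = 7209. Thus E[τ] = E[X_τ^2] − E[M_τ] = 7209 − 6561 = 648 = 81(89 − 81) = 648.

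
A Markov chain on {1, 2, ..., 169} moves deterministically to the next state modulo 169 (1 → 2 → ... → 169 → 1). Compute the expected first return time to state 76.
E[T_76 | X_0 = 76] = 169

The chain cycles deterministically, so starting at state 76 it returns in exactly 169 steps. Equivalently, the stationary distribution is uniform π_j = 1/169 for every state j, so by Kac's formula E[T_76] = 1/π_76 = 169.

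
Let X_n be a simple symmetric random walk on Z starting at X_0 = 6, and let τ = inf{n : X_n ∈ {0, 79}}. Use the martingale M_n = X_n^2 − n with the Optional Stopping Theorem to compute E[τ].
E[τ] = 438

M_n = X_n^2 − n is a martingale (since E[X_{n+1}^2 | F_n] = X_n^2 + 1). By OST (τ has finite mean in a bounded region), E[M_τ] = E[M_0] = X_0^2 − 0 = 6^2 = 36. Also E[M_τ] = E[X_τ^2] − E[τ]. The walk exits at 0 or 79, with P(hit 79 first) = 6/79, so E[X_τ^2] = 79^2 · 6/79 + 0 = 474. Thus E[τ] = E[X_τ^2] − E[M_τ] = 474 − 36 = 438 = 6(79 − 6) = 438.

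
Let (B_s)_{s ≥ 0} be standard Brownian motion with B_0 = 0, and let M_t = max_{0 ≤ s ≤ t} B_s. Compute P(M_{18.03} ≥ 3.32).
P(M_{18.03} ≥ 3.32) = 2·P(B_{18.03} ≥ 3.32) = 2(1 − Φ(3.32/√18.03)) ≈ 0.4343

By the reflection principle for Brownian motion, P(M_t ≥ a) = 2 · P(B_t ≥ a) for a ≥ 0. Since B_t ~ N(0, t), P(B_t ≥ 3.32) = 1 − Φ(3.32/√t) = 1 − Φ(3.32/√18.03) = 1 − Φ(0.7819). So
  P(M_{18.03} ≥ 3.32) = 2(1 − Φ(0.7819)) ≈ 0.4343.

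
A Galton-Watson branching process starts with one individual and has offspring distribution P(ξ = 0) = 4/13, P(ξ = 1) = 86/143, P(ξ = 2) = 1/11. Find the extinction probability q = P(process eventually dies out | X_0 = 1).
q = 1

Mean offspring μ = 0·4/13 + 1·86/143 + 2·1/11 = 112/143 ≤ 1. For μ ≤ 1 with offspring not concentrated at 1, the Galton-Watson process goes extinct almost surely, so q = 1.
(Algebraic check: The pgf is f(s) = 4/13 + 86/143·s + 1/11·s². The extinction probability q is the smallest fixed point of f in [0, 1]. Setting s = f(s):
  1/11·s² + (86/143 − 1)·s + 4/13 = 0
  1/11·s² − (4/13 + 1/11)·s + 4/13 = 0
which factors as (s − 1)·(1/11·s − 4/13) = 0, giving roots s = 1 and s = (4/13)/(1/11) = 44/13. Since 44/13 ≥ 1, the smallest root in [0, 1] is s = 1.)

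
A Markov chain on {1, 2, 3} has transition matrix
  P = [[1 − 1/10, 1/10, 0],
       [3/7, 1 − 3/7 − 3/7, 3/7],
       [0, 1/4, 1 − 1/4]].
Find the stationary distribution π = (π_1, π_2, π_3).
π = (30/49, 1/7, 12/49)

This is a birth-death chain on three states, which satisfies detailed balance: π_1 · P_{12} = π_2 · P_{21} and π_2 · P_{23} = π_3 · P_{32}.
From π_1 · 1/10 = π_2 · 3/7: π_2/π_1 = (1/10)/(3/7) = 7/30.
From π_2 · 3/7 = π_3 · 1/4: π_3/π_2 = (3/7)/(1/4) = 12/7.
Take π_1 proportional to 1; then unnormalized π = (1, 7/30, 2/5). Normalize by dividing by the sum 49/30:
  π = (30/49, 1/7, 12/49).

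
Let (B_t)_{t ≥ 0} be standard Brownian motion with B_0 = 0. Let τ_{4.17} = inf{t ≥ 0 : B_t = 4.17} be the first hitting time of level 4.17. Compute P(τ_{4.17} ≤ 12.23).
P(τ_{4.17} ≤ 12.23) = 2(1 − Φ(4.17/√12.23)) = 2(1 − Φ(1.1924)) ≈ 0.2331

By the reflection principle for standard BM, P(τ_b ≤ t) = 2 · P(B_t ≥ b). Since B_t ~ N(0, t), P(B_t ≥ 4.17) = 1 − Φ(4.17/√t) = 1 − Φ(4.17/√12.23) = 1 − Φ(1.1924) ≈ 0.11655. Doubling: P(τ_{4.17} ≤ 12.23) ≈ 2 · 0.11655 = 0.23310 ≈ 0.2331.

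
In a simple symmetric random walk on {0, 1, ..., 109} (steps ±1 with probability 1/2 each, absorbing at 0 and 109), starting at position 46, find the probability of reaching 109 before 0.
P(hit 109 before 0) = 46/109

Let u_k = P(hit 109 before 0 | start at k). Then u_0 = 0, u_109 = 1, and u_k = u_{k-1}/2 + u_{k+1}/2 for 1 ≤ k ≤ 108. This harmonic recurrence is solved by u_k = k/109, giving u_46 = 46/109.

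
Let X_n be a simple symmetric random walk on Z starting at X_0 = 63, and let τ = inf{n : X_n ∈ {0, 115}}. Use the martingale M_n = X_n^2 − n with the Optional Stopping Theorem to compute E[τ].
E[τ] = 3276

M_n = X_n^2 − n is a martingale (since E[X_{n+1}^2 | F_n] = X_n^2 + 1). By OST (τ has finite mean in a bounded region), E[M_τ] = E[M_0] = X_0^2 − 0 = 63^2 = 3969. Also E[M_τ] = E[X_τ^2] − E[τ]. The walk exits at 0 or 115, with P(hit 115 first) = 63/115, so E[X_τ^2] = 115^2 · 63/115 + 0 = 7245. Thus E[τ] = E[X_τ^2] − E[M_τ] = 7245 − 3969 = 3276 = 63(115 − 63) = 3276.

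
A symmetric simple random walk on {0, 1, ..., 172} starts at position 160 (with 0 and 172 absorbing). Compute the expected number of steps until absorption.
E[τ | X_0 = 160] = 1920

Let v_k = E[τ | X_0 = k]. Boundary: v_0 = v_172 = 0. Recurrence: v_k = 1 + (v_{k-1} + v_{k+1})/2 for 1 ≤ k ≤ 171. The particular solution to v_k − (v_{k-1} + v_{k+1})/2 = 1 is v_k = −k^2. Adding homogeneous solution A + B k and matching boundaries gives v_k = k (172 − k). Substituting k = 160: v_160 = 160 · 12 = 1920.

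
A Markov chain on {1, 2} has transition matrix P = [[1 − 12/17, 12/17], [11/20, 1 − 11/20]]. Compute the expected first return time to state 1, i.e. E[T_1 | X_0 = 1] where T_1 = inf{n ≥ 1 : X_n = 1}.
E[T_1 | X_0 = 1] = 1/π_1 = 427/187

For an irreducible recurrent Markov chain with stationary distribution π, E[T_i | X_0 = i] = 1/π_i (Kac's formula). Here π_1 = (11/20)/(12/17 + 11/20) = (11/20)/(427/340) = 187/427, so E[T_1 | X_0 = 1] = 1/π_1 = (12/17 + 11/20)/(11/20) = (427/340)/(11/20) = 427/187.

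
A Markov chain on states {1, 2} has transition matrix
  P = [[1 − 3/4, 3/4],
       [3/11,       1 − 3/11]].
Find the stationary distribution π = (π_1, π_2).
π_1 = 4/15, π_2 = 11/15

Solve πP = π with π_1 + π_2 = 1. From πP = π: π_1 · (1 − 3/4) + π_2 · 3/11 = π_1 ⇒ π_2 · 3/11 = π_1 · 3/4 ⇒ π_2/π_1 = (3/4)/(3/11) = 11/4. Together with π_1 + π_2 = 1:
  π_1 = (3/11)/(3/4 + 3/11) = (3/11)/(45/44) = 4/15,
  π_2 = (3/4)/(3/4 + 3/11) = (3/4)/(45/44) = 11/15.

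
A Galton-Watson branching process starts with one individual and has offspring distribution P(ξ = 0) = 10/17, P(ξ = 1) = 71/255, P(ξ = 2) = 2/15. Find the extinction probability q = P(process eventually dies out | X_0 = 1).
q = 1

Mean offspring μ = 0·10/17 + 1·71/255 + 2·2/15 = 139/255 ≤ 1. For μ ≤ 1 with offspring not concentrated at 1, the Galton-Watson process goes extinct almost surely, so q = 1.
(Algebraic check: The pgf is f(s) = 10/17 + 71/255·s + 2/15·s². The extinction probability q is the smallest fixed point of f in [0, 1]. Setting s = f(s):
  2/15·s² + (71/255 − 1)·s + 10/17 = 0
  2/15·s² − (10/17 + 2/15)·s + 10/17 = 0
which factors as (s − 1)·(2/15·s − 10/17) = 0, giving roots s = 1 and s = (10/17)/(2/15) = 75/17. Since 75/17 ≥ 1, the smallest root in [0, 1] is s = 1.)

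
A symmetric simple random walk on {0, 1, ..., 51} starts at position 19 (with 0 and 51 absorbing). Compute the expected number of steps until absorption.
E[τ | X_0 = 19] = 608

Let v_k = E[τ | X_0 = k]. Boundary: v_0 = v_51 = 0. Recurrence: v_k = 1 + (v_{k-1} + v_{k+1})/2 for 1 ≤ k ≤ 50. The particular solution to v_k − (v_{k-1} + v_{k+1})/2 = 1 is v_k = −k^2. Adding homogeneous solution A + B k and matching boundaries gives v_k = k (51 − k). Substituting k = 19: v_19 = 19 · 32 = 608.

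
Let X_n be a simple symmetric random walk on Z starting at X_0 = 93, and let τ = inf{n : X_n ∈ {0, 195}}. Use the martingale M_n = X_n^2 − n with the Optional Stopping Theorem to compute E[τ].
E[τ] = 9486

M_n = X_n^2 − n is a martingale (since E[X_{n+1}^2 | F_n] = X_n^2 + 1). By OST (τ has finite mean in a bounded region), E[M_τ] = E[M_0] = X_0^2 − 0 = 93^2 = 8649. Also E[M_τ] = E[X_τ^2] − E[τ]. The walk exits at 0 or 195, with P(hit 195 first) = 93/195, so E[X_τ^2] = 195^2 · 93/195 + 0 = 18135. Thus E[τ] = E[X_τ^2] − E[M_τ] = 18135 − 8649 = 9486 = 93(195 − 93) = 9486.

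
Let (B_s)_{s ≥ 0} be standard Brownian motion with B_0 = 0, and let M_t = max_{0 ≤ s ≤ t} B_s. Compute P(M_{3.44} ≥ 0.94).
P(M_{3.44} ≥ 0.94) = 2·P(B_{3.44} ≥ 0.94) = 2(1 − Φ(0.94/√3.44)) ≈ 0.6123

By the reflection principle for Brownian motion, P(M_t ≥ a) = 2 · P(B_t ≥ a) for a ≥ 0. Since B_t ~ N(0, t), P(B_t ≥ 0.94) = 1 − Φ(0.94/√t) = 1 − Φ(0.94/√3.44) = 1 − Φ(0.5068). So
  P(M_{3.44} ≥ 0.94) = 2(1 − Φ(0.5068)) ≈ 0.6123.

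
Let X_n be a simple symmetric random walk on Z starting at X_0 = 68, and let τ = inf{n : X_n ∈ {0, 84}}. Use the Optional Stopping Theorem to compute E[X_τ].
E[X_τ] = 68

X_n is a martingale and τ is a bounded-mean stopping time (indeed τ is finite a.s. with bounded expectation since the walk is in a bounded region). By the OST, E[X_τ] = E[X_0] = 68. Equivalently: E[X_τ] = 84 · P(hit 84 first) + 0 · P(hit 0 first) = 84 · (68/84) = 68.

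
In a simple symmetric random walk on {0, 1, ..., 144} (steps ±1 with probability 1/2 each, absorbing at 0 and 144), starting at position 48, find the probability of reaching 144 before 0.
P(hit 144 before 0) = 48/144 = 1/3

Let u_k = P(hit 144 before 0 | start at k). Then u_0 = 0, u_144 = 1, and u_k = u_{k-1}/2 + u_{k+1}/2 for 1 ≤ k ≤ 143. This harmonic recurrence is solved by u_k = k/144, giving u_48 = 48/144 = 1/3.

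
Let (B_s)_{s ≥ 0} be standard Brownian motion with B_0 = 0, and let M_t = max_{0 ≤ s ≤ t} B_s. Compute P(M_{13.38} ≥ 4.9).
P(M_{13.38} ≥ 4.9) = 2·P(B_{13.38} ≥ 4.9) = 2(1 − Φ(4.9/√13.38)) ≈ 0.1804

By the reflection principle for Brownian motion, P(M_t ≥ a) = 2 · P(B_t ≥ a) for a ≥ 0. Since B_t ~ N(0, t), P(B_t ≥ 4.9) = 1 − Φ(4.9/√t) = 1 − Φ(4.9/√13.38) = 1 − Φ(1.3396). So
  P(M_{13.38} ≥ 4.9) = 2(1 − Φ(1.3396)) ≈ 0.1804.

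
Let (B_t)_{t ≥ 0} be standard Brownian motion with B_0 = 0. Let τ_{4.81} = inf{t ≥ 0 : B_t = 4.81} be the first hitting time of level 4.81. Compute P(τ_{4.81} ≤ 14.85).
P(τ_{4.81} ≤ 14.85) = 2(1 − Φ(4.81/√14.85)) = 2(1 − Φ(1.2482)) ≈ 0.2120

By the reflection principle for standard BM, P(τ_b ≤ t) = 2 · P(B_t ≥ b). Since B_t ~ N(0, t), P(B_t ≥ 4.81) = 1 − Φ(4.81/√t) = 1 − Φ(4.81/√14.85) = 1 − Φ(1.2482) ≈ 0.10598. Doubling: P(τ_{4.81} ≤ 14.85) ≈ 2 · 0.10598 = 0.21196 ≈ 0.2120.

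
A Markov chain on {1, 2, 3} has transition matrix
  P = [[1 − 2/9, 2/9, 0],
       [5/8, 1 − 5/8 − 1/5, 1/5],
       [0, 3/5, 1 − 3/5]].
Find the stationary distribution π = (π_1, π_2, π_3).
π = (135/199, 48/199, 16/199)

This is a birth-death chain on three states, which satisfies detailed balance: π_1 · P_{12} = π_2 · P_{21} and π_2 · P_{23} = π_3 · P_{32}.
From π_1 · 2/9 = π_2 · 5/8: π_2/π_1 = (2/9)/(5/8) = 16/45.
From π_2 · 1/5 = π_3 · 3/5: π_3/π_2 = (1/5)/(3/5) = 1/3.
Take π_1 proportional to 1; then unnormalized π = (1, 16/45, 16/135). Normalize by dividing by the sum 199/135:
  π = (135/199, 48/199, 16/199).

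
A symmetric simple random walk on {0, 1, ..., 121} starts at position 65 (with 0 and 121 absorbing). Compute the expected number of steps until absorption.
E[τ | X_0 = 65] = 3640

Let v_k = E[τ | X_0 = k]. Boundary: v_0 = v_121 = 0. Recurrence: v_k = 1 + (v_{k-1} + v_{k+1})/2 for 1 ≤ k ≤ 120. The particular solution to v_k − (v_{k-1} + v_{k+1})/2 = 1 is v_k = −k^2. Adding homogeneous solution A + B k and matching boundaries gives v_k = k (121 − k). Substituting k = 65: v_65 = 65 · 56 = 3640.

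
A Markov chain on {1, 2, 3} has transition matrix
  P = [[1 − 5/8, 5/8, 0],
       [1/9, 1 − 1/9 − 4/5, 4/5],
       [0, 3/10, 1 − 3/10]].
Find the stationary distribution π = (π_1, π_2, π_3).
π = (8/173, 45/173, 120/173)

This is a birth-death chain on three states, which satisfies detailed balance: π_1 · P_{12} = π_2 · P_{21} and π_2 · P_{23} = π_3 · P_{32}.
From π_1 · 5/8 = π_2 · 1/9: π_2/π_1 = (5/8)/(1/9) = 45/8.
From π_2 · 4/5 = π_3 · 3/10: π_3/π_2 = (4/5)/(3/10) = 8/3.
Take π_1 proportional to 1; then unnormalized π = (1, 45/8, 15). Normalize by dividing by the sum 173/8:
  π = (8/173, 45/173, 120/173).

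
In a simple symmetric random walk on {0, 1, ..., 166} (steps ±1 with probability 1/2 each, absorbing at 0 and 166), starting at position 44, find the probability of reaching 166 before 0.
P(hit 166 before 0) = 44/166 = 22/83

Let u_k = P(hit 166 before 0 | start at k). Then u_0 = 0, u_166 = 1, and u_k = u_{k-1}/2 + u_{k+1}/2 for 1 ≤ k ≤ 165. This harmonic recurrence is solved by u_k = k/166, giving u_44 = 44/166 = 22/83.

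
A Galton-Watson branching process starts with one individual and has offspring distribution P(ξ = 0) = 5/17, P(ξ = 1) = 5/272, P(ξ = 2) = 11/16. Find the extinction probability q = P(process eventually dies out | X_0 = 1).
q = 80/187

The pgf is f(s) = 5/17 + 5/272·s + 11/16·s². The extinction probability q is the smallest fixed point of f in [0, 1]. Setting s = f(s):
  11/16·s² + (5/272 − 1)·s + 5/17 = 0
  11/16·s² − (5/17 + 11/16)·s + 5/17 = 0
which factors as (s − 1)·(11/16·s − 5/17) = 0, giving roots s = 1 and s = (5/17)/(11/16) = 80/187.
Mean offspring μ = 5/272 + 2·11/16 = 379/272 > 1 (supercritical), so q < 1. The extinction probability is the smaller root: q = (5/17)/(11/16) = 80/187.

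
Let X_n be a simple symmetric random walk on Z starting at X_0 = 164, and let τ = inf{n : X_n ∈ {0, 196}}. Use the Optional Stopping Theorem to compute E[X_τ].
E[X_τ] = 164

X_n is a martingale and τ is a bounded-mean stopping time (indeed τ is finite a.s. with bounded expectation since the walk is in a bounded region). By the OST, E[X_τ] = E[X_0] = 164. Equivalently: E[X_τ] = 196 · P(hit 196 first) + 0 · P(hit 0 first) = 196 · (164/196) = 164.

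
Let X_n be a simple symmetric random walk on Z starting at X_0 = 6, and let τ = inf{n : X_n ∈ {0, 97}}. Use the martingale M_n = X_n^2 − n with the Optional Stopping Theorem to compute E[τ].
E[τ] = 546

M_n = X_n^2 − n is a martingale (since E[X_{n+1}^2 | F_n] = X_n^2 + 1). By OST (τ has finite mean in a bounded region), E[M_τ] = E[M_0] = X_0^2 − 0 = 6^2 = 36. Also E[M_τ] = E[X_τ^2] − E[τ]. The walk exits at 0 or 97, with P(hit 97 first) = 6/97, so E[X_τ^2] = 97^2 · 6/97 + 0 = 582. Thus E[τ] = E[X_τ^2] − E[M_τ] = 582 − 36 = 546 = 6(97 − 6) = 546.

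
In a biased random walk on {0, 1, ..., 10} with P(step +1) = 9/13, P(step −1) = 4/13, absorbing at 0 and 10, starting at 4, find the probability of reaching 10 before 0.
P(hit 10 before 0) = (1 − (4/9)^4) / (1 − (4/9)^10) = 51549777/53626705

Let u_k denote P(reach 10 before 0 | start at k). Boundary: u_0 = 0, u_10 = 1. Recurrence: u_k = 9/13·u_{k+1} + 4/13·u_{k-1} for 1 ≤ k ≤ 9. Try u_k = A + B·r^k with r = q/p = (4/13)/(9/13) = 4/9. Substitution satisfies the recurrence; boundary conditions give:
  u_k = (1 − r^k) / (1 − r^N) = (1 − (4/9)^4) / (1 − (4/9)^10) = 51549777/53626705.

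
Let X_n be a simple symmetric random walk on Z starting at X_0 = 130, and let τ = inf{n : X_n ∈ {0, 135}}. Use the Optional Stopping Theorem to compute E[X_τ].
E[X_τ] = 130

X_n is a martingale and τ is a bounded-mean stopping time (indeed τ is finite a.s. with bounded expectation since the walk is in a bounded region). By the OST, E[X_τ] = E[X_0] = 130. Equivalently: E[X_τ] = 135 · P(hit 135 first) + 0 · P(hit 0 first) = 135 · (130/135) = 130.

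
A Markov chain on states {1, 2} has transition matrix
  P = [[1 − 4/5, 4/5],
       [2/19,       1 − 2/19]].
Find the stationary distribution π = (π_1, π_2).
π_1 = 5/43, π_2 = 38/43

Solve πP = π with π_1 + π_2 = 1. From πP = π: π_1 · (1 − 4/5) + π_2 · 2/19 = π_1 ⇒ π_2 · 2/19 = π_1 · 4/5 ⇒ π_2/π_1 = (4/5)/(2/19) = 38/5. Together with π_1 + π_2 = 1:
  π_1 = (2/19)/(4/5 + 2/19) = (2/19)/(86/95) = 5/43,
  π_2 = (4/5)/(4/5 + 2/19) = (4/5)/(86/95) = 38/43.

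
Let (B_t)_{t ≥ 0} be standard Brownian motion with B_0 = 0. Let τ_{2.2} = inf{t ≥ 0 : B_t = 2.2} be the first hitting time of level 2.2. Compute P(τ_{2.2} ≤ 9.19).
P(τ_{2.2} ≤ 9.19) = 2(1 − Φ(2.2/√9.19)) = 2(1 − Φ(0.7257)) ≈ 0.4680

By the reflection principle for standard BM, P(τ_b ≤ t) = 2 · P(B_t ≥ b). Since B_t ~ N(0, t), P(B_t ≥ 2.2) = 1 − Φ(2.2/√t) = 1 − Φ(2.2/√9.19) = 1 − Φ(0.7257) ≈ 0.23401. Doubling: P(τ_{2.2} ≤ 9.19) ≈ 2 · 0.23401 = 0.46802 ≈ 0.4680.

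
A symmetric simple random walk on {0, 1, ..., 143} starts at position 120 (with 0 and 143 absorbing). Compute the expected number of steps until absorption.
E[τ | X_0 = 120] = 2760

Let v_k = E[τ | X_0 = k]. Boundary: v_0 = v_143 = 0. Recurrence: v_k = 1 + (v_{k-1} + v_{k+1})/2 for 1 ≤ k ≤ 142. The particular solution to v_k − (v_{k-1} + v_{k+1})/2 = 1 is v_k = −k^2. Adding homogeneous solution A + B k and matching boundaries gives v_k = k (143 − k). Substituting k = 120: v_120 = 120 · 23 = 2760.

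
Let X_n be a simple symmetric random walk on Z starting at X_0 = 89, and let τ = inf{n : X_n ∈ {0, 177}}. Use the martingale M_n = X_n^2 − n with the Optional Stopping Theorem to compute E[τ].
E[τ] = 7832

M_n = X_n^2 − n is a martingale (since E[X_{n+1}^2 | F_n] = X_n^2 + 1). By OST (τ has finite mean in a bounded region), E[M_τ] = E[M_0] = X_0^2 − 0 = 89^2 = 7921. Also E[M_τ] = E[X_τ^2] − E[τ]. The walk exits at 0 or 177, with P(hit 177 first) = 89/177, so E[X_τ^2] = 177^2 · 89/177 + 0 = 15753. Thus E[τ] = E[X_τ^2] − E[M_τ] = 15753 − 7921 = 7832 = 89(177 − 89) = 7832.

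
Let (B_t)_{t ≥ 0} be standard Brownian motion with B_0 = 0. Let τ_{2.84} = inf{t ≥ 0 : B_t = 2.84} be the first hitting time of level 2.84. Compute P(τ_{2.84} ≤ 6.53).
P(τ_{2.84} ≤ 6.53) = 2(1 − Φ(2.84/√6.53)) = 2(1 − Φ(1.1114)) ≈ 0.2664

By the reflection principle for standard BM, P(τ_b ≤ t) = 2 · P(B_t ≥ b). Since B_t ~ N(0, t), P(B_t ≥ 2.84) = 1 − Φ(2.84/√t) = 1 − Φ(2.84/√6.53) = 1 − Φ(1.1114) ≈ 0.13320. Doubling: P(τ_{2.84} ≤ 6.53) ≈ 2 · 0.13320 = 0.26640 ≈ 0.2664.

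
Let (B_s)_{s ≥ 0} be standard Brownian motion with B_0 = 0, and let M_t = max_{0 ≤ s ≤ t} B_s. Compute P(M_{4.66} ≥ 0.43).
P(M_{4.66} ≥ 0.43) = 2·P(B_{4.66} ≥ 0.43) = 2(1 − Φ(0.43/√4.66)) ≈ 0.8421

By the reflection principle for Brownian motion, P(M_t ≥ a) = 2 · P(B_t ≥ a) for a ≥ 0. Since B_t ~ N(0, t), P(B_t ≥ 0.43) = 1 − Φ(0.43/√t) = 1 − Φ(0.43/√4.66) = 1 − Φ(0.1992). So
  P(M_{4.66} ≥ 0.43) = 2(1 − Φ(0.1992)) ≈ 0.8421.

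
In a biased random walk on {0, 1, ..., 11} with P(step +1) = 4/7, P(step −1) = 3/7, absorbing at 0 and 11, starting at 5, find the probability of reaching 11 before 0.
P(hit 11 before 0) = (1 − (3/4)^5) / (1 − (3/4)^11) = 3198976/4017157

Let u_k denote P(reach 11 before 0 | start at k). Boundary: u_0 = 0, u_11 = 1. Recurrence: u_k = 4/7·u_{k+1} + 3/7·u_{k-1} for 1 ≤ k ≤ 10. Try u_k = A + B·r^k with r = q/p = (3/7)/(4/7) = 3/4. Substitution satisfies the recurrence; boundary conditions give:
  u_k = (1 − r^k) / (1 − r^N) = (1 − (3/4)^5) / (1 − (3/4)^11) = 3198976/4017157.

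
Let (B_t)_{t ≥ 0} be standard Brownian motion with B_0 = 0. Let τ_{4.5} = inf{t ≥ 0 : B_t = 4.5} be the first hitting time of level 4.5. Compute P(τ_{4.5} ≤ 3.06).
P(τ_{4.5} ≤ 3.06) = 2(1 − Φ(4.5/√3.06)) = 2(1 − Φ(2.5725)) ≈ 0.0101

By the reflection principle for standard BM, P(τ_b ≤ t) = 2 · P(B_t ≥ b). Since B_t ~ N(0, t), P(B_t ≥ 4.5) = 1 − Φ(4.5/√t) = 1 − Φ(4.5/√3.06) = 1 − Φ(2.5725) ≈ 0.00505. Doubling: P(τ_{4.5} ≤ 3.06) ≈ 2 · 0.00505 = 0.01010 ≈ 0.0101.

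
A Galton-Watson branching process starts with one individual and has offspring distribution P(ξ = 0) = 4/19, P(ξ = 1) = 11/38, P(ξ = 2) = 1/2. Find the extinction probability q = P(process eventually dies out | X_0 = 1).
q = 8/19

The pgf is f(s) = 4/19 + 11/38·s + 1/2·s². The extinction probability q is the smallest fixed point of f in [0, 1]. Setting s = f(s):
  1/2·s² + (11/38 − 1)·s + 4/19 = 0
  1/2·s² − (4/19 + 1/2)·s + 4/19 = 0
which factors as (s − 1)·(1/2·s − 4/19) = 0, giving roots s = 1 and s = (4/19)/(1/2) = 8/19.
Mean offspring μ = 11/38 + 2·1/2 = 49/38 > 1 (supercritical), so q < 1. The extinction probability is the smaller root: q = (4/19)/(1/2) = 8/19.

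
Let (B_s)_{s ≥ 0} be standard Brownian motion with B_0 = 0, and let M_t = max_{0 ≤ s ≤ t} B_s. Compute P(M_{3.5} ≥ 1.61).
P(M_{3.5} ≥ 1.61) = 2·P(B_{3.5} ≥ 1.61) = 2(1 − Φ(1.61/√3.5)) ≈ 0.3895

By the reflection principle for Brownian motion, P(M_t ≥ a) = 2 · P(B_t ≥ a) for a ≥ 0. Since B_t ~ N(0, t), P(B_t ≥ 1.61) = 1 − Φ(1.61/√t) = 1 − Φ(1.61/√3.5) = 1 − Φ(0.8606). So
  P(M_{3.5} ≥ 1.61) = 2(1 − Φ(0.8606)) ≈ 0.3895.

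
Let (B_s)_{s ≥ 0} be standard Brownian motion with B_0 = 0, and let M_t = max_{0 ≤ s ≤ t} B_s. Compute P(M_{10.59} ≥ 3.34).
P(M_{10.59} ≥ 3.34) = 2·P(B_{10.59} ≥ 3.34) = 2(1 − Φ(3.34/√10.59)) ≈ 0.3047

By the reflection principle for Brownian motion, P(M_t ≥ a) = 2 · P(B_t ≥ a) for a ≥ 0. Since B_t ~ N(0, t), P(B_t ≥ 3.34) = 1 − Φ(3.34/√t) = 1 − Φ(3.34/√10.59) = 1 − Φ(1.0264). So
  P(M_{10.59} ≥ 3.34) = 2(1 − Φ(1.0264)) ≈ 0.3047.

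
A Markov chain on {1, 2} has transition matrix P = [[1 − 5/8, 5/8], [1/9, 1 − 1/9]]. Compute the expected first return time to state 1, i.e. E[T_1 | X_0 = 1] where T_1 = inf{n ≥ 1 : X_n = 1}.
E[T_1 | X_0 = 1] = 1/π_1 = 53/8

For an irreducible recurrent Markov chain with stationary distribution π, E[T_i | X_0 = i] = 1/π_i (Kac's formula). Here π_1 = (1/9)/(5/8 + 1/9) = (1/9)/(53/72) = 8/53, so E[T_1 | X_0 = 1] = 1/π_1 = (5/8 + 1/9)/(1/9) = (53/72)/(1/9) = 53/8.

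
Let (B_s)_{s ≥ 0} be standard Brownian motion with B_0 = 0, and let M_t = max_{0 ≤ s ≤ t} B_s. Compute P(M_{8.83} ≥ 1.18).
P(M_{8.83} ≥ 1.18) = 2·P(B_{8.83} ≥ 1.18) = 2(1 − Φ(1.18/√8.83)) ≈ 0.6913

By the reflection principle for Brownian motion, P(M_t ≥ a) = 2 · P(B_t ≥ a) for a ≥ 0. Since B_t ~ N(0, t), P(B_t ≥ 1.18) = 1 − Φ(1.18/√t) = 1 − Φ(1.18/√8.83) = 1 − Φ(0.3971). So
  P(M_{8.83} ≥ 1.18) = 2(1 − Φ(0.3971)) ≈ 0.6913.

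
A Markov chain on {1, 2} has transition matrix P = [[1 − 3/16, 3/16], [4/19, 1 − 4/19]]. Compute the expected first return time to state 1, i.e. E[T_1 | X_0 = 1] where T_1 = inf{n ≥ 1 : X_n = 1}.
E[T_1 | X_0 = 1] = 1/π_1 = 121/64

For an irreducible recurrent Markov chain with stationary distribution π, E[T_i | X_0 = i] = 1/π_i (Kac's formula). Here π_1 = (4/19)/(3/16 + 4/19) = (4/19)/(121/304) = 64/121, so E[T_1 | X_0 = 1] = 1/π_1 = (3/16 + 4/19)/(4/19) = (121/304)/(4/19) = 121/64.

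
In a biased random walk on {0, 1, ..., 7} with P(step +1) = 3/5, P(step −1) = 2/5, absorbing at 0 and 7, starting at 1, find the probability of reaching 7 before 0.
P(hit 7 before 0) = (1 − (2/3)^1) / (1 − (2/3)^7) = 729/2059

Let u_k denote P(reach 7 before 0 | start at k). Boundary: u_0 = 0, u_7 = 1. Recurrence: u_k = 3/5·u_{k+1} + 2/5·u_{k-1} for 1 ≤ k ≤ 6. Try u_k = A + B·r^k with r = q/p = (2/5)/(3/5) = 2/3. Substitution satisfies the recurrence; boundary conditions give:
  u_k = (1 − r^k) / (1 − r^N) = (1 − (2/3)^1) / (1 − (2/3)^7) = 729/2059.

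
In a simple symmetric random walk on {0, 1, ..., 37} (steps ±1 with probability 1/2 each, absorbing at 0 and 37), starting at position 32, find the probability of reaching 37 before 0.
P(hit 37 before 0) = 32/37

Let u_k = P(hit 37 before 0 | start at k). Then u_0 = 0, u_37 = 1, and u_k = u_{k-1}/2 + u_{k+1}/2 for 1 ≤ k ≤ 36. This harmonic recurrence is solved by u_k = k/37, giving u_32 = 32/37.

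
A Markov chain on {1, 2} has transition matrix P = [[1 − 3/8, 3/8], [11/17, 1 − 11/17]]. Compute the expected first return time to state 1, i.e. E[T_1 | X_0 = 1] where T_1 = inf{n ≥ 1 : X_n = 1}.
E[T_1 | X_0 = 1] = 1/π_1 = 139/88

For an irreducible recurrent Markov chain with stationary distribution π, E[T_i | X_0 = i] = 1/π_i (Kac's formula). Here π_1 = (11/17)/(3/8 + 11/17) = (11/17)/(139/136) = 88/139, so E[T_1 | X_0 = 1] = 1/π_1 = (3/8 + 11/17)/(11/17) = (139/136)/(11/17) = 139/88.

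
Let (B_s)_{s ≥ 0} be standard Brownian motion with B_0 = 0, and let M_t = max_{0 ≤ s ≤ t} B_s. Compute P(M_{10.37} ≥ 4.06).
P(M_{10.37} ≥ 4.06) = 2·P(B_{10.37} ≥ 4.06) = 2(1 − Φ(4.06/√10.37)) ≈ 0.2074

By the reflection principle for Brownian motion, P(M_t ≥ a) = 2 · P(B_t ≥ a) for a ≥ 0. Since B_t ~ N(0, t), P(B_t ≥ 4.06) = 1 − Φ(4.06/√t) = 1 − Φ(4.06/√10.37) = 1 − Φ(1.2608). So
  P(M_{10.37} ≥ 4.06) = 2(1 − Φ(1.2608)) ≈ 0.2074.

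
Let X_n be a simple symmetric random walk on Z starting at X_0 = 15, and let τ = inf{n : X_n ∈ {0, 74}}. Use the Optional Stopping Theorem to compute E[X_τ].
E[X_τ] = 15

X_n is a martingale and τ is a bounded-mean stopping time (indeed τ is finite a.s. with bounded expectation since the walk is in a bounded region). By the OST, E[X_τ] = E[X_0] = 15. Equivalently: E[X_τ] = 74 · P(hit 74 first) + 0 · P(hit 0 first) = 74 · (15/74) = 15.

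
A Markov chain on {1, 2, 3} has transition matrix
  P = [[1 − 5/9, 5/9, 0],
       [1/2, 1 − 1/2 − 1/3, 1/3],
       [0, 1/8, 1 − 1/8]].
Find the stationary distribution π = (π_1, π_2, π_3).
π = (27/137, 30/137, 80/137)

This is a birth-death chain on three states, which satisfies detailed balance: π_1 · P_{12} = π_2 · P_{21} and π_2 · P_{23} = π_3 · P_{32}.
From π_1 · 5/9 = π_2 · 1/2: π_2/π_1 = (5/9)/(1/2) = 10/9.
From π_2 · 1/3 = π_3 · 1/8: π_3/π_2 = (1/3)/(1/8) = 8/3.
Take π_1 proportional to 1; then unnormalized π = (1, 10/9, 80/27). Normalize by dividing by the sum 137/27:
  π = (27/137, 30/137, 80/137).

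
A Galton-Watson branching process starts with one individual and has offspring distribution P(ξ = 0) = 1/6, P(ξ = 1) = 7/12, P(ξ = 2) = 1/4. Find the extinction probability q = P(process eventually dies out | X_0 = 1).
q = 2/3

The pgf is f(s) = 1/6 + 7/12·s + 1/4·s². The extinction probability q is the smallest fixed point of f in [0, 1]. Setting s = f(s):
  1/4·s² + (7/12 − 1)·s + 1/6 = 0
  1/4·s² − (1/6 + 1/4)·s + 1/6 = 0
which factors as (s − 1)·(1/4·s − 1/6) = 0, giving roots s = 1 and s = (1/6)/(1/4) = 2/3.
Mean offspring μ = 7/12 + 2·1/4 = 13/12 > 1 (supercritical), so q < 1. The extinction probability is the smaller root: q = (1/6)/(1/4) = 2/3.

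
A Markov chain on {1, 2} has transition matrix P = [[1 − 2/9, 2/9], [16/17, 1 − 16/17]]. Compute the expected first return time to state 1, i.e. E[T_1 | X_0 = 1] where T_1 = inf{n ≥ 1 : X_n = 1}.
E[T_1 | X_0 = 1] = 1/π_1 = 89/72

For an irreducible recurrent Markov chain with stationary distribution π, E[T_i | X_0 = i] = 1/π_i (Kac's formula). Here π_1 = (16/17)/(2/9 + 16/17) = (16/17)/(178/153) = 72/89, so E[T_1 | X_0 = 1] = 1/π_1 = (2/9 + 16/17)/(16/17) = (178/153)/(16/17) = 89/72.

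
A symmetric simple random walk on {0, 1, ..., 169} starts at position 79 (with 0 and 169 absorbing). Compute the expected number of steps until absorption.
E[τ | X_0 = 79] = 7110

Let v_k = E[τ | X_0 = k]. Boundary: v_0 = v_169 = 0. Recurrence: v_k = 1 + (v_{k-1} + v_{k+1})/2 for 1 ≤ k ≤ 168. The particular solution to v_k − (v_{k-1} + v_{k+1})/2 = 1 is v_k = −k^2. Adding homogeneous solution A + B k and matching boundaries gives v_k = k (169 − k). Substituting k = 79: v_79 = 79 · 90 = 7110.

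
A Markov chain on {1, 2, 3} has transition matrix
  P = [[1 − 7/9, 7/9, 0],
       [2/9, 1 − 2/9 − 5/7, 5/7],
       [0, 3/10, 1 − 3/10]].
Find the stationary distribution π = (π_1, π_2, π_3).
π = (6/77, 3/11, 50/77)

This is a birth-death chain on three states, which satisfies detailed balance: π_1 · P_{12} = π_2 · P_{21} and π_2 · P_{23} = π_3 · P_{32}.
From π_1 · 7/9 = π_2 · 2/9: π_2/π_1 = (7/9)/(2/9) = 7/2.
From π_2 · 5/7 = π_3 · 3/10: π_3/π_2 = (5/7)/(3/10) = 50/21.
Take π_1 proportional to 1; then unnormalized π = (1, 7/2, 25/3). Normalize by dividing by the sum 77/6:
  π = (6/77, 3/11, 50/77).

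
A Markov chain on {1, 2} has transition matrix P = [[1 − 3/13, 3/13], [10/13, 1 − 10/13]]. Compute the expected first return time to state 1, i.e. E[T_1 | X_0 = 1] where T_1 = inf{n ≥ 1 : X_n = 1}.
E[T_1 | X_0 = 1] = 1/π_1 = 13/10

For an irreducible recurrent Markov chain with stationary distribution π, E[T_i | X_0 = i] = 1/π_i (Kac's formula). Here π_1 = (10/13)/(3/13 + 10/13) = (10/13)/(1) = 10/13, so E[T_1 | X_0 = 1] = 1/π_1 = (3/13 + 10/13)/(10/13) = (1)/(10/13) = 13/10.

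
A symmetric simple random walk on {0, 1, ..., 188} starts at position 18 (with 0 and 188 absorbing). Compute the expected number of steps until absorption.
E[τ | X_0 = 18] = 3060

Let v_k = E[τ | X_0 = k]. Boundary: v_0 = v_188 = 0. Recurrence: v_k = 1 + (v_{k-1} + v_{k+1})/2 for 1 ≤ k ≤ 187. The particular solution to v_k − (v_{k-1} + v_{k+1})/2 = 1 is v_k = −k^2. Adding homogeneous solution A + B k and matching boundaries gives v_k = k (188 − k). Substituting k = 18: v_18 = 18 · 170 = 3060.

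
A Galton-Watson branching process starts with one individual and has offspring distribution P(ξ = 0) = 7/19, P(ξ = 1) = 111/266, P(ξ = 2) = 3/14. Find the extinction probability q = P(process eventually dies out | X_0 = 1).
q = 1

Mean offspring μ = 0·7/19 + 1·111/266 + 2·3/14 = 225/266 ≤ 1. For μ ≤ 1 with offspring not concentrated at 1, the Galton-Watson process goes extinct almost surely, so q = 1.
(Algebraic check: The pgf is f(s) = 7/19 + 111/266·s + 3/14·s². The extinction probability q is the smallest fixed point of f in [0, 1]. Setting s = f(s):
  3/14·s² + (111/266 − 1)·s + 7/19 = 0
  3/14·s² − (7/19 + 3/14)·s + 7/19 = 0
which factors as (s − 1)·(3/14·s − 7/19) = 0, giving roots s = 1 and s = (7/19)/(3/14) = 98/57. Since 98/57 ≥ 1, the smallest root in [0, 1] is s = 1.)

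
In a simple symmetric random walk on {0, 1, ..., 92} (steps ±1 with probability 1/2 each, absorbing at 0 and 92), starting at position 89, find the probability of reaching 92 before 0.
P(hit 92 before 0) = 89/92

Let u_k = P(hit 92 before 0 | start at k). Then u_0 = 0, u_92 = 1, and u_k = u_{k-1}/2 + u_{k+1}/2 for 1 ≤ k ≤ 91. This harmonic recurrence is solved by u_k = k/92, giving u_89 = 89/92.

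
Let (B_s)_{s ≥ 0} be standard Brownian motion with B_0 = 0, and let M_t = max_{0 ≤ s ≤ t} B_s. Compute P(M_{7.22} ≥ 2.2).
P(M_{7.22} ≥ 2.2) = 2·P(B_{7.22} ≥ 2.2) = 2(1 − Φ(2.2/√7.22)) ≈ 0.4129

By the reflection principle for Brownian motion, P(M_t ≥ a) = 2 · P(B_t ≥ a) for a ≥ 0. Since B_t ~ N(0, t), P(B_t ≥ 2.2) = 1 − Φ(2.2/√t) = 1 − Φ(2.2/√7.22) = 1 − Φ(0.8188). So
  P(M_{7.22} ≥ 2.2) = 2(1 − Φ(0.8188)) ≈ 0.4129.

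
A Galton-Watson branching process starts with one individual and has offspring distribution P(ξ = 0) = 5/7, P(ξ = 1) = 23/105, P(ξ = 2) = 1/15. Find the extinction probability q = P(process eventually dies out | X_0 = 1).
q = 1

Mean offspring μ = 0·5/7 + 1·23/105 + 2·1/15 = 37/105 ≤ 1. For μ ≤ 1 with offspring not concentrated at 1, the Galton-Watson process goes extinct almost surely, so q = 1.
(Algebraic check: The pgf is f(s) = 5/7 + 23/105·s + 1/15·s². The extinction probability q is the smallest fixed point of f in [0, 1]. Setting s = f(s):
  1/15·s² + (23/105 − 1)·s + 5/7 = 0
  1/15·s² − (5/7 + 1/15)·s + 5/7 = 0
which factors as (s − 1)·(1/15·s − 5/7) = 0, giving roots s = 1 and s = (5/7)/(1/15) = 75/7. Since 75/7 ≥ 1, the smallest root in [0, 1] is s = 1.)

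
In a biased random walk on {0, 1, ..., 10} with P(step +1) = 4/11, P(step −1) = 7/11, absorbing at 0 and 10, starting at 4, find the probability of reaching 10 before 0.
P(hit 10 before 0) = (1 − (7/4)^4) / (1 − (7/4)^10) = 266240/8528081

Let u_k denote P(reach 10 before 0 | start at k). Boundary: u_0 = 0, u_10 = 1. Recurrence: u_k = 4/11·u_{k+1} + 7/11·u_{k-1} for 1 ≤ k ≤ 9. Try u_k = A + B·r^k with r = q/p = (7/11)/(4/11) = 7/4. Substitution satisfies the recurrence; boundary conditions give:
  u_k = (1 − r^k) / (1 − r^N) = (1 − (7/4)^4) / (1 − (7/4)^10) = 266240/8528081.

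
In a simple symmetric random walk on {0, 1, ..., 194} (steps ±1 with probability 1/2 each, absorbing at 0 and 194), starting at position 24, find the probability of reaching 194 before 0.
P(hit 194 before 0) = 24/194 = 12/97

Let u_k = P(hit 194 before 0 | start at k). Then u_0 = 0, u_194 = 1, and u_k = u_{k-1}/2 + u_{k+1}/2 for 1 ≤ k ≤ 193. This harmonic recurrence is solved by u_k = k/194, giving u_24 = 24/194 = 12/97.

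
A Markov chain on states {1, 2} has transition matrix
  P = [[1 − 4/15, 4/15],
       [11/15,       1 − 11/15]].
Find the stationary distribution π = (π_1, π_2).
π_1 = 11/15, π_2 = 4/15

Solve πP = π with π_1 + π_2 = 1. From πP = π: π_1 · (1 − 4/15) + π_2 · 11/15 = π_1 ⇒ π_2 · 11/15 = π_1 · 4/15 ⇒ π_2/π_1 = (4/15)/(11/15) = 4/11. Together with π_1 + π_2 = 1:
  π_1 = (11/15)/(4/15 + 11/15) = (11/15)/(1) = 11/15,
  π_2 = (4/15)/(4/15 + 11/15) = (4/15)/(1) = 4/15.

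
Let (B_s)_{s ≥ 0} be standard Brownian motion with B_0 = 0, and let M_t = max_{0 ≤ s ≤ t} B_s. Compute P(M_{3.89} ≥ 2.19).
P(M_{3.89} ≥ 2.19) = 2·P(B_{3.89} ≥ 2.19) = 2(1 − Φ(2.19/√3.89)) ≈ 0.2668

By the reflection principle for Brownian motion, P(M_t ≥ a) = 2 · P(B_t ≥ a) for a ≥ 0. Since B_t ~ N(0, t), P(B_t ≥ 2.19) = 1 − Φ(2.19/√t) = 1 − Φ(2.19/√3.89) = 1 − Φ(1.1104). So
  P(M_{3.89} ≥ 2.19) = 2(1 − Φ(1.1104)) ≈ 0.2668.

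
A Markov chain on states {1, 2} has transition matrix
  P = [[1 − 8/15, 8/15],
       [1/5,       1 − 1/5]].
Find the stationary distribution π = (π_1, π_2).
π_1 = 3/11, π_2 = 8/11

Solve πP = π with π_1 + π_2 = 1. From πP = π: π_1 · (1 − 8/15) + π_2 · 1/5 = π_1 ⇒ π_2 · 1/5 = π_1 · 8/15 ⇒ π_2/π_1 = (8/15)/(1/5) = 8/3. Together with π_1 + π_2 = 1:
  π_1 = (1/5)/(8/15 + 1/5) = (1/5)/(11/15) = 3/11,
  π_2 = (8/15)/(8/15 + 1/5) = (8/15)/(11/15) = 8/11.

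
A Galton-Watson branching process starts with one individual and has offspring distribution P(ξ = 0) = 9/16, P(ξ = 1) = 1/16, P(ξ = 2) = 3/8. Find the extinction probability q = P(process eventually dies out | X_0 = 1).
q = 1

Mean offspring μ = 0·9/16 + 1·1/16 + 2·3/8 = 13/16 ≤ 1. For μ ≤ 1 with offspring not concentrated at 1, the Galton-Watson process goes extinct almost surely, so q = 1.
(Algebraic check: The pgf is f(s) = 9/16 + 1/16·s + 3/8·s². The extinction probability q is the smallest fixed point of f in [0, 1]. Setting s = f(s):
  3/8·s² + (1/16 − 1)·s + 9/16 = 0
  3/8·s² − (9/16 + 3/8)·s + 9/16 = 0
which factors as (s − 1)·(3/8·s − 9/16) = 0, giving roots s = 1 and s = (9/16)/(3/8) = 3/2. Since 3/2 ≥ 1, the smallest root in [0, 1] is s = 1.)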